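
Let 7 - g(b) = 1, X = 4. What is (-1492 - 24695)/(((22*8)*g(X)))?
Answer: -8729/352 ≈ -24.798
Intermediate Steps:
g(b) = 6 (g(b) = 7 - 1*1 = 7 - 1 = 6)
(-1492 - 24695)/(((22*8)*g(X))) = (-1492 - 24695)/(((22*8)*6)) = -26187/(176*6) = -26187/1056 = -26187*1/1056 = -8729/352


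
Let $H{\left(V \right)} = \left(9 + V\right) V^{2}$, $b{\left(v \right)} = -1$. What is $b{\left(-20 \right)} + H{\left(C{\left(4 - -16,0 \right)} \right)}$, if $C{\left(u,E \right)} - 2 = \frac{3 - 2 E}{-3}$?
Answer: $9$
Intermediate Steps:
$C{\left(u,E \right)} = 1 + \frac{2 E}{3}$ ($C{\left(u,E \right)} = 2 + \frac{3 - 2 E}{-3} = 2 + \left(3 - 2 E\right) \left(- \frac{1}{3}\right) = 2 + \left(-1 + \frac{2 E}{3}\right) = 1 + \frac{2 E}{3}$)
$H{\left(V \right)} = V^{2} \left(9 + V\right)$
$b{\left(-20 \right)} + H{\left(C{\left(4 - -16,0 \right)} \right)} = -1 + \left(1 + \frac{2}{3} \cdot 0\right)^{2} \left(9 + \left(1 + \frac{2}{3} \cdot 0\right)\right) = -1 + \left(1 + 0\right)^{2} \left(9 + \left(1 + 0\right)\right) = -1 + 1^{2} \left(9 + 1\right) = -1 + 1 \cdot 10 = -1 + 10 = 9$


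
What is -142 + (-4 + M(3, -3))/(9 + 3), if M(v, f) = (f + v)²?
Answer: -427/3 ≈ -142.33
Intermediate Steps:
-142 + (-4 + M(3, -3))/(9 + 3) = -142 + (-4 + (-3 + 3)²)/(9 + 3) = -142 + (-4 + 0²)/12 = -142 + (-4 + 0)*(1/12) = -142 - 4*1/12 = -142 - ⅓ = -427/3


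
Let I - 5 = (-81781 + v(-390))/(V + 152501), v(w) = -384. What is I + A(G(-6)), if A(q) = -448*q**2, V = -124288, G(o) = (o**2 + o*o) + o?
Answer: -55057272044/28213 ≈ -1.9515e+6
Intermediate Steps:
G(o) = o + 2*o**2 (G(o) = (o**2 + o**2) + o = 2*o**2 + o = o + 2*o**2)
I = 58900/28213 (I = 5 + (-81781 - 384)/(-124288 + 152501) = 5 - 82165/28213 = 58900/28213 ≈ 2.0877)
I + A(G(-6)) = 58900/28213 - 448*36*(1 + 2*(-6))**2 = 58900/28213 - 448*36*(1 - 12)**2 = 58900/28213 - 448*(-6*(-11))**2 = 58900/28213 - 448*66**2 = 58900/28213 - 448*4356 = 58900/28213 - 1951488 = -55057272044/28213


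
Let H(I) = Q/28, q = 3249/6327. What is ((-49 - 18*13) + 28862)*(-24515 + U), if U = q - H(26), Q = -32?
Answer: -181446813524/259 ≈ -7.0057e+8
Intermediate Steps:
q = 19/37 (q = 3249*(1/6327) = 19/37 ≈ 0.51351)
H(I) = -8/7 (H(I) = -32/28 = -32*1/28 = -8/7)
U = 429/259 (U = 19/37 - 1*(-8/7) = 19/37 + 8/7 = 429/259 ≈ 1.6564)
((-49 - 18*13) + 28862)*(-24515 + U) = ((-49 - 18*13) + 28862)*(-24515 + 429/259) = ((-49 - 234) + 28862)*(-6348956/259) = (-283 + 28862)*(-6348956/259) = 28579*(-6348956/259) = -181446813524/259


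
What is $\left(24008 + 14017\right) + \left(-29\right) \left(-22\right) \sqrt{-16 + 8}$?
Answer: $38025 + 1276 i \sqrt{2} \approx 38025.0 + 1804.5 i$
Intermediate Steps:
$\left(24008 + 14017\right) + \left(-29\right) \left(-22\right) \sqrt{-16 + 8} = 38025 + 638 \sqrt{-8} = 38025 + 638 \cdot 2 i \sqrt{2} = 38025 + 1276 i \sqrt{2}$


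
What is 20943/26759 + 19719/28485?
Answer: 124913564/84692235 ≈ 1.4749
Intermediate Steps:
20943/26759 + 19719/28485 = 20943*(1/26759) + 19719*(1/28485) = 20943/26759 + 2191/3165 = 124913564/84692235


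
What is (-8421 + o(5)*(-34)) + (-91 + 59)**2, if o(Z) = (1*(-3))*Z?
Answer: -6887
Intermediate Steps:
o(Z) = -3*Z
(-8421 + o(5)*(-34)) + (-91 + 59)**2 = (-8421 - 3*5*(-34)) + (-91 + 59)**2 = (-8421 - 15*(-34)) + (-32)**2 = (-8421 + 510) + 1024 = -7911 + 1024 = -6887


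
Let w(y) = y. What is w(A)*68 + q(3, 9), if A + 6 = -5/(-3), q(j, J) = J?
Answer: -857/3 ≈ -285.67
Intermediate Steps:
A = -13/3 (A = -6 - 5/(-3) = -6 - 5*(-⅓) = -6 + 5/3 = -13/3 ≈ -4.3333)
w(A)*68 + q(3, 9) = -13/3*68 + 9 = -884/3 + 9 = -857/3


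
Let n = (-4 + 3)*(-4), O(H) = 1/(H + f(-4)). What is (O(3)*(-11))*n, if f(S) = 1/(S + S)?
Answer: -352/23 ≈ -15.304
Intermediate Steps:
f(S) = 1/(2*S)
O(H) = 1/(-1/8 + H) (O(H) = 1/(H + (1/2)/(-4)) = 1/(H + (1/2)*(-1/4)) = 1/(H - 1/8) = 1/(-1/8 + H))
n = 4 (n = -1*(-4) = 4)
(O(3)*(-11))*n = ((8/(-1 + 8*3))*(-11))*4 = ((8/(-1 + 24))*(-11))*4 = ((8/23)*(-11))*4 = -88/23*4 = -352/23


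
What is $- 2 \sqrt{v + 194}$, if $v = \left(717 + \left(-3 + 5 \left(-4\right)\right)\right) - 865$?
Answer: $- 2 \sqrt{23} \approx -9.5917$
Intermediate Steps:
$v = -171$ ($v = \left(717 - 23\right) - 865 = 694 - 865 = -171$)
$- 2 \sqrt{v + 194} = - 2 \sqrt{-171 + 194} = - 2 \sqrt{23}$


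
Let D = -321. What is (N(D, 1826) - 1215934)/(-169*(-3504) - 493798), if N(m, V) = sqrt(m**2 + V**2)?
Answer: -607967/49189 + sqrt(3437317)/98378 ≈ -12.341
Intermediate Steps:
N(m, V) = sqrt(V**2 + m**2)
(N(D, 1826) - 1215934)/(-169*(-3504) - 493798) = (sqrt(1826**2 + (-321)**2) - 1215934)/(-169*(-3504) - 493798) = (sqrt(3334276 + 103041) - 1215934)/(592176 - 493798) = (sqrt(3437317) - 1215934)/98378 = (-1215934 + sqrt(3437317))*(1/98378) = -607967/49189 + sqrt(3437317)/98378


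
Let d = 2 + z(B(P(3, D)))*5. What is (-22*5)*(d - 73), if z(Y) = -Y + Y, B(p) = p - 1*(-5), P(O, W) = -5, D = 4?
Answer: 7810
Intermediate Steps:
B(p) = 5 + p (B(p) = p + 5 = 5 + p)
z(Y) = 0
d = 2 (d = 2 + 0*5 = 2 + 0 = 2)
(-22*5)*(d - 73) = (-22*5)*(2 - 73) = -110*(-71) = 7810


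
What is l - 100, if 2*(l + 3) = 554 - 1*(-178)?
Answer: 263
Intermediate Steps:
l = 363 (l = -3 + (554 - 1*(-178))/2 = -3 + (554 + 178)/2 = -3 + (1/2)*732 = -3 + 366 = 363)
l - 100 = 363 - 100 = 263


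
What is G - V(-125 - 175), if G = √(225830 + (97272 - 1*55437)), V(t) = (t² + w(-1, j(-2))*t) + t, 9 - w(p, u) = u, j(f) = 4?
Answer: -88200 + √267665 ≈ -87683.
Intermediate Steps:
w(p, u) = 9 - u
V(t) = t² + 6*t (V(t) = (t² + (9 - 1*4)*t) + t = (t² + (9 - 4)*t) + t = (t² + 5*t) + t = t² + 6*t)
G = √267665 (G = √(225830 + (97272 - 55437)) = √(225830 + 41835) = √267665 ≈ 517.36)
G - V(-125 - 175) = √267665 - (-125 - 175)*(6 + (-125 - 175)) = √267665 - (-300)*(6 - 300) = √267665 - (-300)*(-294) = √267665 - 1*88200 = √267665 - 88200 = -88200 + √267665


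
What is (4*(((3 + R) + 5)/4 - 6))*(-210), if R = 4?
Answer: 2520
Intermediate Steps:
(4*(((3 + R) + 5)/4 - 6))*(-210) = (4*(((3 + 4) + 5)/4 - 6))*(-210) = (4*((7 + 5)*(¼) - 6))*(-210) = (4*(12*(¼) - 6))*(-210) = (4*(3 - 6))*(-210) = (4*(-3))*(-210) = -12*(-210) = 2520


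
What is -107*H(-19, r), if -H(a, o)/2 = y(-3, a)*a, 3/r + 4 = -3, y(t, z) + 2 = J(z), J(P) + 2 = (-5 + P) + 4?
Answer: 97584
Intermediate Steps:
J(P) = -3 + P (J(P) = -2 + ((-5 + P) + 4) = -2 + (-1 + P) = -3 + P)
y(t, z) = -5 + z (y(t, z) = -2 + (-3 + z) = -5 + z)
r = -3/7 (r = 3/(-4 - 3) = 3/(-7) = 3*(-⅐) = -3/7 ≈ -0.42857)
H(a, o) = -2*a*(-5 + a) (H(a, o) = -2*(-5 + a)*a = -2*a*(-5 + a))
-107*H(-19, r) = -214*(-19)*(5 - 1*(-19)) = -214*(-19)*(5 + 19) = -214*(-19)*24 = -107*(-912) = 97584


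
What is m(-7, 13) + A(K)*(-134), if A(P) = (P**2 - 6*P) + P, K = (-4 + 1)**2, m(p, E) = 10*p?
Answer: -4894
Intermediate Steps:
K = 9 (K = (-3)**2 = 9)
A(P) = P**2 - 5*P
m(-7, 13) + A(K)*(-134) = 10*(-7) + (9*(-5 + 9))*(-134) = -70 + (9*4)*(-134) = -70 + 36*(-134) = -70 - 4824 = -4894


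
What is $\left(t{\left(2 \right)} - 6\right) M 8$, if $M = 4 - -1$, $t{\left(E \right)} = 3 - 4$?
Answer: $-280$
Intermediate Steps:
$t{\left(E \right)} = -1$ ($t{\left(E \right)} = 3 - 4 = -1$)
$M = 5$ ($M = 4 + 1 = 5$)
$\left(t{\left(2 \right)} - 6\right) M 8 = \left(-1 - 6\right) 5 \cdot 8 = \left(-7\right) 5 \cdot 8 = \left(-35\right) 8 = -280$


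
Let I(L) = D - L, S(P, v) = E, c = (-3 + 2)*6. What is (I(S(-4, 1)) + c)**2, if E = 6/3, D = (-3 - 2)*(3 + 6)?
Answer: 2809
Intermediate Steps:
D = -45 (D = -5*9 = -45)
E = 2 (E = 6*(1/3) = 2)
c = -6 (c = -1*6 = -6)
S(P, v) = 2
I(L) = -45 - L
(I(S(-4, 1)) + c)**2 = ((-45 - 1*2) - 6)**2 = ((-45 - 2) - 6)**2 = (-47 - 6)**2 = (-53)**2 = 2809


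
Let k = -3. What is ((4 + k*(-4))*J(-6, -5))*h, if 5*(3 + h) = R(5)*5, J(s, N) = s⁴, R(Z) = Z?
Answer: 41472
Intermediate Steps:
h = 2 (h = -3 + (5*5)/5 = -3 + (⅕)*25 = -3 + 5 = 2)
((4 + k*(-4))*J(-6, -5))*h = ((4 - 3*(-4))*(-6)⁴)*2 = ((4 + 12)*1296)*2 = (16*1296)*2 = 20736*2 = 41472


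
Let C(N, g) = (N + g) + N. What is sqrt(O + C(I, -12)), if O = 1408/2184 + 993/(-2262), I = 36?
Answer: sqrt(15094504698)/15834 ≈ 7.7592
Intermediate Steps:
C(N, g) = g + 2*N
O = 3257/15834 (O = 1408*(1/2184) + 993*(-1/2262) = 176/273 - 331/754 = 3257/15834 ≈ 0.20570)
sqrt(O + C(I, -12)) = sqrt(3257/15834 + (-12 + 2*36)) = sqrt(3257/15834 + (-12 + 72)) = sqrt(3257/15834 + 60) = sqrt(953297/15834) = sqrt(15094504698)/15834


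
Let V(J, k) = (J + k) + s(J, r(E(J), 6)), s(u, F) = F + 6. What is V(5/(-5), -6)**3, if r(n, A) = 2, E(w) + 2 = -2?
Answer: 1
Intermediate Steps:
E(w) = -4 (E(w) = -2 - 2 = -4)
s(u, F) = 6 + F
V(J, k) = 8 + J + k (V(J, k) = (J + k) + (6 + 2) = (J + k) + 8 = 8 + J + k)
V(5/(-5), -6)**3 = (8 + 5/(-5) - 6)**3 = (8 + 5*(-1/5) - 6)**3 = (8 - 1 - 6)**3 = 1**3 = 1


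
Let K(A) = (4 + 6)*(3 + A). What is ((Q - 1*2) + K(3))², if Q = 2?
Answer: 3600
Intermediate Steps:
K(A) = 30 + 10*A (K(A) = 10*(3 + A) = 30 + 10*A)
((Q - 1*2) + K(3))² = ((2 - 1*2) + (30 + 10*3))² = ((2 - 2) + (30 + 30))² = (0 + 60)² = 60² = 3600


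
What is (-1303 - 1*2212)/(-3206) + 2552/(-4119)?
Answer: 6296573/13205514 ≈ 0.47681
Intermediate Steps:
(-1303 - 1*2212)/(-3206) + 2552/(-4119) = (-1303 - 2212)*(-1/3206) + 2552*(-1/4119) = -3515*(-1/3206) - 2552/4119 = 3515/3206 - 2552/4119 = 6296573/13205514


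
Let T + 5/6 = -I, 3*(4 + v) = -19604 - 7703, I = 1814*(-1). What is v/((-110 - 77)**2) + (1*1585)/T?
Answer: 3745787/6103119 ≈ 0.61375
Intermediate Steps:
I = -1814
v = -27319/3 (v = -4 + (-19604 - 7703)/3 = -4 + (1/3)*(-27307) = -4 - 27307/3 = -27319/3 ≈ -9106.3)
T = 10879/6 (T = -5/6 - 1*(-1814) = -5/6 + 1814 = 10879/6 ≈ 1813.2)
v/((-110 - 77)**2) + (1*1585)/T = -27319/(3*(-110 - 77)**2) + (1*1585)/(10879/6) = -27319/(3*((-187)**2)) + 1585*(6/10879) = -27319/3/34969 + 9510/10879 = -27319/3*1/34969 + 9510/10879 = -1607/6171 + 9510/10879 = 3745787/6103119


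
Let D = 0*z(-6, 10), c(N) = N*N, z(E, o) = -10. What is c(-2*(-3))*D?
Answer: 0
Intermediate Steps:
c(N) = N²
D = 0 (D = 0*(-10) = 0)
c(-2*(-3))*D = (-2*(-3))²*0 = 6²*0 = 36*0 = 0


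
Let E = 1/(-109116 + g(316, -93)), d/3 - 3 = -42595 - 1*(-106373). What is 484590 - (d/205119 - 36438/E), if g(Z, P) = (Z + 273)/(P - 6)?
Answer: -2990136654189299/752103 ≈ -3.9757e+9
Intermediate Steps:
d = 191343 (d = 9 + 3*(-42595 - 1*(-106373)) = 9 + 3*(-42595 + 106373) = 9 + 3*63778 = 9 + 191334 = 191343)
g(Z, P) = (273 + Z)/(-6 + P)
E = -99/10803073 (E = 1/(-109116 + (273 + 316)/(-6 - 93)) = 1/(-109116 + 589/(-99)) = 1/(-109116 - 1/99*589) = 1/(-109116 - 589/99) = 1/(-10803073/99) = -99/10803073 ≈ -9.1641e-6)
484590 - (d/205119 - 36438/E) = 484590 - (191343/205119 - 36438/(-99/10803073)) = 484590 - (191343*(1/205119) - 36438*(-10803073/99)) = 484590 - (63781/68373 + 131214124658/33) = 484590 - 1*2990501115782069/752103 = 484590 - 2990501115782069/752103 = -2990136654189299/752103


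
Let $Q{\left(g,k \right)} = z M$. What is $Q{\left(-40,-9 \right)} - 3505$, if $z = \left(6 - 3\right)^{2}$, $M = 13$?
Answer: $-3388$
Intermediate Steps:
$z = 9$ ($z = 3^{2} = 9$)
$Q{\left(g,k \right)} = 117$ ($Q{\left(g,k \right)} = 9 \cdot 13 = 117$)
$Q{\left(-40,-9 \right)} - 3505 = 117 - 3505 = -3388$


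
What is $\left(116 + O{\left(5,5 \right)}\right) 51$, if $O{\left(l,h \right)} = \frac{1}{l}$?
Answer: $\frac{29631}{5} \approx 5926.2$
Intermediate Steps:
$\left(116 + O{\left(5,5 \right)}\right) 51 = \left(116 + \frac{1}{5}\right) 51 = \frac{581}{5} \cdot 51 = \frac{29631}{5}$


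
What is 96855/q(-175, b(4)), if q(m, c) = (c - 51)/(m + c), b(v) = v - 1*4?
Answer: 5649875/17 ≈ 3.3235e+5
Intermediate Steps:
b(v) = -4 + v (b(v) = v - 4 = -4 + v)
q(m, c) = (-51 + c)/(c + m)
96855/q(-175, b(4)) = 96855/(((-51 + (-4 + 4))/((-4 + 4) - 175))) = 96855/(((-51 + 0)/(0 - 175))) = 96855/((-51/(-175))) = 96855/((-1/175*(-51))) = 96855/(51/175) = 96855*(175/51) = 5649875/17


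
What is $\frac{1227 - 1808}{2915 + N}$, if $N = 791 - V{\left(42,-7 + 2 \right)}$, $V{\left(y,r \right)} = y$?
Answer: $- \frac{581}{3664} \approx -0.15857$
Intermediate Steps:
$N = 749$ ($N = 791 - 42 = 749$)
$\frac{1227 - 1808}{2915 + N} = \frac{1227 - 1808}{2915 + 749} = - \frac{581}{3664}$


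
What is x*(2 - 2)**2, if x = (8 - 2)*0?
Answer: 0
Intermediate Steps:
x = 0 (x = 6*0 = 0)
x*(2 - 2)**2 = 0*(2 - 2)**2 = 0*0**2 = 0*0 = 0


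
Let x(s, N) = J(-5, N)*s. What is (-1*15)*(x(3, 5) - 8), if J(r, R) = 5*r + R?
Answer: 1020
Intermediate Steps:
J(r, R) = R + 5*r
x(s, N) = s*(-25 + N) (x(s, N) = (N + 5*(-5))*s = (N - 25)*s = (-25 + N)*s = s*(-25 + N))
(-1*15)*(x(3, 5) - 8) = (-1*15)*(3*(-25 + 5) - 8) = -15*(3*(-20) - 8) = -15*(-60 - 8) = -15*(-68) = 1020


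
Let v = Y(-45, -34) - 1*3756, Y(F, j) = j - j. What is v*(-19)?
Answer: 71364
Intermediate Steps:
Y(F, j) = 0
v = -3756 (v = 0 - 1*3756 = 0 - 3756 = -3756)
v*(-19) = -3756*(-19) = 71364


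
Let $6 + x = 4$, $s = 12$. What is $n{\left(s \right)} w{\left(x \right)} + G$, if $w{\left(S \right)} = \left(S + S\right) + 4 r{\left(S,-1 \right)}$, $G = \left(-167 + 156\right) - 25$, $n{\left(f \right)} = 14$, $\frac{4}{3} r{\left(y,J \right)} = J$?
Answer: $-134$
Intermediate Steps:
$r{\left(y,J \right)} = \frac{3 J}{4}$
$x = -2$ ($x = -6 + 4 = -2$)
$G = -36$ ($G = -11 - 25 = -36$)
$w{\left(S \right)} = -3 + 2 S$ ($w{\left(S \right)} = \left(S + S\right) + 4 \cdot \frac{3}{4} \left(-1\right) = 2 S + 4 \left(- \frac{3}{4}\right) = 2 S - 3 = -3 + 2 S$)
$n{\left(s \right)} w{\left(x \right)} + G = 14 \left(-3 + 2 \left(-2\right)\right) - 36 = 14 \left(-3 - 4\right) - 36 = 14 \left(-7\right) - 36 = -98 - 36 = -134$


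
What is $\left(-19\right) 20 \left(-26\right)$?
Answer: $9880$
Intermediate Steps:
$\left(-19\right) 20 \left(-26\right) = \left(-380\right) \left(-26\right) = 9880$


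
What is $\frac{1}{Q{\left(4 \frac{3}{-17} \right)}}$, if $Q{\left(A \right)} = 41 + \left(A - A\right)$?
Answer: $\frac{1}{41} \approx 0.02439$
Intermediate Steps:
$Q{\left(A \right)} = 41$ ($Q{\left(A \right)} = 41 + 0 = 41$)
$\frac{1}{Q{\left(4 \frac{3}{-17} \right)}} = \frac{1}{41}$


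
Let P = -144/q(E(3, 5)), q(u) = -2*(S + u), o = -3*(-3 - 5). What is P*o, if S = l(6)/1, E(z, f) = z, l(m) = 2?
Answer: 1728/5 ≈ 345.60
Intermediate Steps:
S = 2 (S = 2/1 = 2*1 = 2)
o = 24 (o = -3*(-8) = 24)
q(u) = -4 - 2*u (q(u) = -2*(2 + u) = -4 - 2*u)
P = 72/5 (P = -144/(-4 - 2*3) = -144/(-4 - 6) = -144/(-10) = -144*(-⅒) = 72/5 ≈ 14.400)
P*o = (72/5)*24 = 1728/5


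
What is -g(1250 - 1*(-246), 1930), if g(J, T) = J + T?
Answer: -3426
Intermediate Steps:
-g(1250 - 1*(-246), 1930) = -((1250 - 1*(-246)) + 1930) = -((1250 + 246) + 1930) = -(1496 + 1930) = -1*3426 = -3426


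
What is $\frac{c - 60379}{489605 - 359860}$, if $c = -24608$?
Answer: $- \frac{12141}{18535} \approx -0.65503$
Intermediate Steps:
$\frac{c - 60379}{489605 - 359860} = \frac{-24608 - 60379}{489605 - 359860} = - \frac{84987}{129745} = \left(-84987\right) \frac{1}{129745} = - \frac{12141}{18535}$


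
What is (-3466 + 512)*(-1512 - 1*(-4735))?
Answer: -9520742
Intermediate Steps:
(-3466 + 512)*(-1512 - 1*(-4735)) = -2954*(-1512 + 4735) = -2954*3223 = -9520742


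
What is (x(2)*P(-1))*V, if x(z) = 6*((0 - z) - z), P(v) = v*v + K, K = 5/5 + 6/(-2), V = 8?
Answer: 192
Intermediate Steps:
K = -2 (K = 5*(⅕) + 6*(-½) = 1 - 3 = -2)
P(v) = -2 + v² (P(v) = v*v - 2 = v² - 2 = -2 + v²)
x(z) = -12*z (x(z) = 6*(-z - z) = 6*(-2*z) = -12*z)
(x(2)*P(-1))*V = ((-12*2)*(-2 + (-1)²))*8 = -24*(-2 + 1)*8 = -24*(-1)*8 = 24*8 = 192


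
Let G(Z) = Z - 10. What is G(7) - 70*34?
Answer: -2383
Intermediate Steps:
G(Z) = -10 + Z
G(7) - 70*34 = (-10 + 7) - 70*34 = -3 - 2380 = -2383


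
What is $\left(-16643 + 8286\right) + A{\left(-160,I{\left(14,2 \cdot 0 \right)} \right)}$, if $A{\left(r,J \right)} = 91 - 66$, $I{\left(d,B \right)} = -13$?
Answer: $-8332$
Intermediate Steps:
$A{\left(r,J \right)} = 25$
$\left(-16643 + 8286\right) + A{\left(-160,I{\left(14,2 \cdot 0 \right)} \right)} = \left(-16643 + 8286\right) + 25 = -8357 + 25 = -8332$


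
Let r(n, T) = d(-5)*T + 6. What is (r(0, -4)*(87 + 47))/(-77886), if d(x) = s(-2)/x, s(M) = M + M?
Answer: -938/194715 ≈ -0.0048173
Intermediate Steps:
s(M) = 2*M
d(x) = -4/x (d(x) = (2*(-2))/x = -4/x)
r(n, T) = 6 + 4*T/5 (r(n, T) = (-4/(-5))*T + 6 = (-4*(-1/5))*T + 6 = 4*T/5 + 6 = 6 + 4*T/5)
(r(0, -4)*(87 + 47))/(-77886) = ((6 + (4/5)*(-4))*(87 + 47))/(-77886) = ((6 - 16/5)*134)*(-1/77886) = ((14/5)*134)*(-1/77886) = (1876/5)*(-1/77886) = -938/194715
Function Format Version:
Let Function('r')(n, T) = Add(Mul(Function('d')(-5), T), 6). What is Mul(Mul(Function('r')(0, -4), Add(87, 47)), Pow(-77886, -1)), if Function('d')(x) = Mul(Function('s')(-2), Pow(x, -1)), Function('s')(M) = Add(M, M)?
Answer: Rational(-938, 194715) ≈ -0.0048173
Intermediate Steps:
Function('s')(M) = Mul(2, M)
Function('d')(x) = Mul(-4, Pow(x, -1)) (Function('d')(x) = Mul(Mul(2, -2), Pow(x, -1)) = Mul(-4, Pow(x, -1)))
Function('r')(n, T) = Add(6, Mul(Rational(4, 5), T)) (Function('r')(n, T) = Add(Mul(Mul(-4, Pow(-5, -1)), T), 6) = Add(Mul(Mul(-4, Rational(-1, 5)), T), 6) = Add(Mul(Rational(4, 5), T), 6) = Add(6, Mul(Rational(4, 5), T)))
Mul(Mul(Function('r')(0, -4), Add(87, 47)), Pow(-77886, -1)) = Mul(Mul(Add(6, Mul(Rational(4, 5), -4)), Add(87, 47)), Pow(-77886, -1)) = Mul(Mul(Add(6, Rational(-16, 5)), 134), Rational(-1, 77886)) = Mul(Mul(Rational(14, 5), 134), Rational(-1, 77886)) = Mul(Rational(1876, 5), Rational(-1, 77886)) = Rational(-938, 194715)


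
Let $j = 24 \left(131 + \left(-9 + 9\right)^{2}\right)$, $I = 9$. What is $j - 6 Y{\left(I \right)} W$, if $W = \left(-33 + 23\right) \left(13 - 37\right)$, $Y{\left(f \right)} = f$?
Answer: $-9816$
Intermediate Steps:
$W = 240$ ($W = \left(-10\right) \left(-24\right) = 240$)
$j = 3144$ ($j = 24 \left(131 + 0^{2}\right) = 24 \left(131 + 0\right) = 24 \cdot 131 = 3144$)
$j - 6 Y{\left(I \right)} W = 3144 - 6 \cdot 9 \cdot 240 = 3144 - 54 \cdot 240 = 3144 - 12960 = -9816$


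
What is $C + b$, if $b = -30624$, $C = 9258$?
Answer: $-21366$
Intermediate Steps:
$C + b = 9258 - 30624 = -21366$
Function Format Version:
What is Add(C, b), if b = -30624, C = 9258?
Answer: -21366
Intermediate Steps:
Add(C, b) = Add(9258, -30624) = -21366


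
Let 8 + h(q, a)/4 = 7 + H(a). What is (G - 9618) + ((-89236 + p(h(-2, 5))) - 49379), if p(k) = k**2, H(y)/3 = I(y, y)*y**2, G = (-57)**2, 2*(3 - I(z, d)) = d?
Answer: -123668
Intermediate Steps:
I(z, d) = 3 - d/2
G = 3249
H(y) = 3*y**2*(3 - y/2) (H(y) = 3*((3 - y/2)*y**2) = 3*(y**2*(3 - y/2)) = 3*y**2*(3 - y/2))
h(q, a) = -4 + 6*a**2*(6 - a) (h(q, a) = -32 + 4*(7 + 3*a**2*(6 - a)/2) = -32 + (28 + 6*a**2*(6 - a)) = -4 + 6*a**2*(6 - a))
(G - 9618) + ((-89236 + p(h(-2, 5))) - 49379) = (3249 - 9618) + ((-89236 + (-4 + 6*5**2*(6 - 1*5))**2) - 49379) = -6369 + ((-89236 + (-4 + 6*25*(6 - 5))**2) - 49379) = -6369 + ((-89236 + (-4 + 6*25*1)**2) - 49379) = -6369 + ((-89236 + (-4 + 150)**2) - 49379) = -6369 + ((-89236 + 146**2) - 49379) = -6369 + ((-89236 + 21316) - 49379) = -6369 + (-67920 - 49379) = -6369 - 117299 = -123668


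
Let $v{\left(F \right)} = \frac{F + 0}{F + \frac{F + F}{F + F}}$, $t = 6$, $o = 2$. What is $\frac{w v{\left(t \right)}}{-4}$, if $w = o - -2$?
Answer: $- \frac{6}{7} \approx -0.85714$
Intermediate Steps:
$w = 4$ ($w = 2 - -2 = 2 + 2 = 4$)
$v{\left(F \right)} = \frac{F}{1 + F}$ ($v{\left(F \right)} = \frac{F}{F + \frac{2 F}{2 F}} = \frac{F}{F + 2 F \frac{1}{2 F}} = \frac{F}{F + 1} = \frac{F}{1 + F}$)
$\frac{w v{\left(t \right)}}{-4} = \frac{4 \frac{6}{1 + 6}}{-4} = 4 \cdot \frac{6}{7} \left(- \frac{1}{4}\right) = \frac{24}{7} \left(- \frac{1}{4}\right) = - \frac{6}{7}$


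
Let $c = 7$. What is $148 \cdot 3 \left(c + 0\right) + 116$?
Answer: $3224$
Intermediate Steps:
$148 \cdot 3 \left(c + 0\right) + 116 = 148 \cdot 3 \left(7 + 0\right) + 116 = 148 \cdot 3 \cdot 7 + 116 = 148 \cdot 21 + 116 = 3108 + 116 = 3224$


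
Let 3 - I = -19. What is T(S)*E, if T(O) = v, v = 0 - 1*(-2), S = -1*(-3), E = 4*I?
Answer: 176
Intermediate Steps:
I = 22 (I = 3 - 1*(-19) = 3 + 19 = 22)
E = 88 (E = 4*22 = 88)
S = 3
v = 2 (v = 0 + 2 = 2)
T(O) = 2
T(S)*E = 2*88 = 176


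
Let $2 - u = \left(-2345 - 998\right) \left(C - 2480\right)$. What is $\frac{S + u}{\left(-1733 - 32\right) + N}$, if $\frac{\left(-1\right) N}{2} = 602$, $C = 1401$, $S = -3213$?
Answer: $\frac{3610308}{2969} \approx 1216.0$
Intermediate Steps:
$N = -1204$ ($N = \left(-2\right) 602 = -1204$)
$u = -3607095$ ($u = 2 - \left(-2345 - 998\right) \left(1401 - 2480\right) = 2 - \left(-3343\right) \left(-1079\right) = 2 - 3607097 = -3607095$)
$\frac{S + u}{\left(-1733 - 32\right) + N} = \frac{-3213 - 3607095}{\left(-1733 - 32\right) - 1204} = - \frac{3610308}{-1765 - 1204} = - \frac{3610308}{-2969} = \left(-3610308\right) \left(- \frac{1}{2969}\right) = \frac{3610308}{2969}$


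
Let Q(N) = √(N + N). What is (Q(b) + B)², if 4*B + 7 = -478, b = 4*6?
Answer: 235993/16 - 970*√3 ≈ 13069.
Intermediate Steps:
b = 24
Q(N) = √2*√N (Q(N) = √(2*N) = √2*√N)
B = -485/4 (B = -7/4 + (¼)*(-478) = -7/4 - 239/2 = -485/4 ≈ -121.25)
(Q(b) + B)² = (√2*√24 - 485/4)² = (√2*(2*√6) - 485/4)² = (4*√3 - 485/4)² = (-485/4 + 4*√3)²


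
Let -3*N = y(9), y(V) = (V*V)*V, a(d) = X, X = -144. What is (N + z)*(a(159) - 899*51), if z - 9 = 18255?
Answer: -828839853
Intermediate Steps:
a(d) = -144
z = 18264 (z = 9 + 18255 = 18264)
y(V) = V**3 (y(V) = V**2*V = V**3)
N = -243 (N = -1/3*9**3 = -1/3*729 = -243)
(N + z)*(a(159) - 899*51) = (-243 + 18264)*(-144 - 899*51) = 18021*(-144 - 45849) = 18021*(-45993) = -828839853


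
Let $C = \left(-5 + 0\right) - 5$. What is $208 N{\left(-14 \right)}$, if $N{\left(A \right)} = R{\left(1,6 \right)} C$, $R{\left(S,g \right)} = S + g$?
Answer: $-14560$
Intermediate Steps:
$C = -10$ ($C = -5 - 5 = -10$)
$N{\left(A \right)} = -70$ ($N{\left(A \right)} = \left(1 + 6\right) \left(-10\right) = 7 \left(-10\right) = -70$)
$208 N{\left(-14 \right)} = 208 \left(-70\right) = -14560$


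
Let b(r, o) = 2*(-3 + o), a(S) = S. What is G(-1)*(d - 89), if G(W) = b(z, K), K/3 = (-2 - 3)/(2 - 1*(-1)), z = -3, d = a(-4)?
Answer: 1488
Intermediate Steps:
d = -4
K = -5 (K = 3*((-2 - 3)/(2 - 1*(-1))) = 3*(-5/(2 + 1)) = 3*(-5/3) = -5)
b(r, o) = -6 + 2*o
G(W) = -16 (G(W) = -6 + 2*(-5) = -6 - 10 = -16)
G(-1)*(d - 89) = -16*(-4 - 89) = -16*(-93) = 1488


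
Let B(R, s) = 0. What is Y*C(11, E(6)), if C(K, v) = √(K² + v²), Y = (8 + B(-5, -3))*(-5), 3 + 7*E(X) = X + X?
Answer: -40*√6010/7 ≈ -443.00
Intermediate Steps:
E(X) = -3/7 + 2*X/7 (E(X) = -3/7 + (X + X)/7 = -3/7 + (2*X)/7 = -3/7 + 2*X/7)
Y = -40 (Y = (8 + 0)*(-5) = 8*(-5) = -40)
Y*C(11, E(6)) = -40*√(11² + (-3/7 + (2/7)*6)²) = -40*√(121 + (-3/7 + 12/7)²) = -40*√(121 + (9/7)²) = -40*√(121 + 81/49) = -40*√6010/7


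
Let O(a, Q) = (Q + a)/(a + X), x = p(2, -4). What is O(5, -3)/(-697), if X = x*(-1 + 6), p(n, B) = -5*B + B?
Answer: -2/59245 ≈ -3.3758e-5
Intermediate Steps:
p(n, B) = -4*B
x = 16 (x = -4*(-4) = 16)
X = 80 (X = 16*(-1 + 6) = 16*5 = 80)
O(a, Q) = (Q + a)/(80 + a) (O(a, Q) = (Q + a)/(a + 80) = (Q + a)/(80 + a))
O(5, -3)/(-697) = ((-3 + 5)/(80 + 5))/(-697) = (2/85)*(-1/697) = -2/59245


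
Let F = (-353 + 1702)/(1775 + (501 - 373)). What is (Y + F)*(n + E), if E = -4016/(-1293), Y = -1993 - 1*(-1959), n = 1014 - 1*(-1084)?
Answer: -172112995690/2460579 ≈ -69948.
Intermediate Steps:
n = 2098 (n = 1014 + 1084 = 2098)
Y = -34 (Y = -1993 + 1959 = -34)
F = 1349/1903 (F = 1349/(1775 + 128) = 1349/1903 ≈ 0.70888)
E = 4016/1293 (E = -4016*(-1/1293) = 4016/1293 ≈ 3.1060)
(Y + F)*(n + E) = (-34 + 1349/1903)*(2098 + 4016/1293) = -63353/1903*2716730/1293 = -172112995690/2460579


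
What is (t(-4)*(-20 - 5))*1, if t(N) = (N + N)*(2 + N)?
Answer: -400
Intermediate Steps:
t(N) = 2*N*(2 + N) (t(N) = (2*N)*(2 + N) = 2*N*(2 + N))
(t(-4)*(-20 - 5))*1 = ((2*(-4)*(2 - 4))*(-20 - 5))*1 = ((2*(-4)*(-2))*(-25))*1 = (16*(-25))*1 = -400*1 = -400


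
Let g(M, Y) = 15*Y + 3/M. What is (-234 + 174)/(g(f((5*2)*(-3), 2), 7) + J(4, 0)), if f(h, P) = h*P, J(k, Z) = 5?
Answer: -400/733 ≈ -0.54570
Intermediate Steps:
f(h, P) = P*h
g(M, Y) = 3/M + 15*Y
(-234 + 174)/(g(f((5*2)*(-3), 2), 7) + J(4, 0)) = (-234 + 174)/((3/((2*((5*2)*(-3)))) + 15*7) + 5) = -60/((3/((2*(10*(-3)))) + 105) + 5) = -60/((3/((2*(-30))) + 105) + 5) = -60/((3/(-60) + 105) + 5) = -60/((3*(-1/60) + 105) + 5) = -60/((-1/20 + 105) + 5) = -60/(2099/20 + 5) = -60/2199/20 = -60*20/2199 = -400/733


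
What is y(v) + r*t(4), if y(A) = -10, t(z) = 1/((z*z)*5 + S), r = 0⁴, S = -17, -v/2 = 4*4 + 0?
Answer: -10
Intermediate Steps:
v = -32 (v = -2*(4*4 + 0) = -2*(16 + 0) = -2*16 = -32)
r = 0
t(z) = 1/(-17 + 5*z²) (t(z) = 1/((z*z)*5 - 17) = 1/(z²*5 - 17) = 1/(5*z² - 17) = 1/(-17 + 5*z²))
y(v) + r*t(4) = -10 + 0/(-17 + 5*4²) = -10 + 0/(-17 + 5*16) = -10 + 0/(-17 + 80) = -10 + 0/63 = -10 + 0*(1/63) = -10 + 0 = -10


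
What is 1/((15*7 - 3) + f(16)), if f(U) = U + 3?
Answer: 1/121 ≈ 0.0082645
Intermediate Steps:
f(U) = 3 + U
1/((15*7 - 3) + f(16)) = 1/((15*7 - 3) + (3 + 16)) = 1/((105 - 3) + 19) = 1/(102 + 19) = 1/121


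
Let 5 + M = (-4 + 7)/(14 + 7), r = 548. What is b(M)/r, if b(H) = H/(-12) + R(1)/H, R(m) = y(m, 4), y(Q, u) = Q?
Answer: 71/195636 ≈ 0.00036292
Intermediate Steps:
R(m) = m
M = -34/7 (M = -5 + (-4 + 7)/(14 + 7) = -5 + 3/21 = -5 + 3*(1/21) = -5 + ⅐ = -34/7 ≈ -4.8571)
b(H) = 1/H - H/12 (b(H) = H/(-12) + 1/H = H*(-1/12) + 1/H = -H/12 + 1/H = 1/H - H/12)
b(M)/r = (1/(-34/7) - 1/12*(-34/7))/548 = (-7/34 + 17/42)*(1/548) = (71/357)*(1/548) = 71/195636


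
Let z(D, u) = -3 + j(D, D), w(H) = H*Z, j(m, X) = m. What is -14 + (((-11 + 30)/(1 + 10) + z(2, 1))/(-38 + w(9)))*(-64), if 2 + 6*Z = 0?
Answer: -5802/451 ≈ -12.865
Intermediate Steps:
Z = -⅓ (Z = -⅓ + (⅙)*0 = -⅓ + 0 = -⅓ ≈ -0.33333)
w(H) = -H/3 (w(H) = H*(-⅓) = -H/3)
z(D, u) = -3 + D
-14 + (((-11 + 30)/(1 + 10) + z(2, 1))/(-38 + w(9)))*(-64) = -14 + (((-11 + 30)/(1 + 10) + (-3 + 2))/(-38 - ⅓*9))*(-64) = -14 + ((19/11 - 1)/(-38 - 3))*(-64) = -14 + ((19*(1/11) - 1)/(-41))*(-64) = -14 + ((19/11 - 1)*(-1/41))*(-64) = -14 + ((8/11)*(-1/41))*(-64) = -14 - 8/451*(-64) = -14 + 512/451 = -5802/451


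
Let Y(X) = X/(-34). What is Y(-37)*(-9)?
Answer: -333/34 ≈ -9.7941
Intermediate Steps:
Y(X) = -X/34 (Y(X) = X*(-1/34) = -X/34)
Y(-37)*(-9) = -1/34*(-37)*(-9) = (37/34)*(-9) = -333/34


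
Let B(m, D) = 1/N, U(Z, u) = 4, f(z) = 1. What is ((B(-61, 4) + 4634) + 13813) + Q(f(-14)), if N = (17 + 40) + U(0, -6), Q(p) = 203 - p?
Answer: 1137590/61 ≈ 18649.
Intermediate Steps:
N = 61 (N = (17 + 40) + 4 = 57 + 4 = 61)
B(m, D) = 1/61
((B(-61, 4) + 4634) + 13813) + Q(f(-14)) = ((1/61 + 4634) + 13813) + (203 - 1*1) = (282675/61 + 13813) + (203 - 1) = 1125268/61 + 202 = 1137590/61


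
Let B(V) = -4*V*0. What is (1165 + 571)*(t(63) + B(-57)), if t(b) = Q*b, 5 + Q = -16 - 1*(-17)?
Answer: -437472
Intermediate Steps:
Q = -4 (Q = -5 + (-16 - 1*(-17)) = -5 + (-16 + 17) = -5 + 1 = -4)
B(V) = 0
t(b) = -4*b
(1165 + 571)*(t(63) + B(-57)) = (1165 + 571)*(-4*63 + 0) = 1736*(-252 + 0) = 1736*(-252) = -437472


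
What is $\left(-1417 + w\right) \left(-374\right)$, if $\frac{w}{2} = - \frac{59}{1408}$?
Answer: $\frac{16959659}{32} \approx 5.2999 \cdot 10^{5}$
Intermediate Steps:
$w = - \frac{59}{704}$ ($w = 2 \left(- \frac{59}{1408}\right) = - \frac{59}{704} \approx -0.083807$)
$\left(-1417 + w\right) \left(-374\right) = \left(-1417 - \frac{59}{704}\right) \left(-374\right) = \left(- \frac{997627}{704}\right) \left(-374\right) = \frac{16959659}{32}$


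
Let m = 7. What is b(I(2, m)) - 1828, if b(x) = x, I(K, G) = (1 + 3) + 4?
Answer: -1820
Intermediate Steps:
I(K, G) = 8 (I(K, G) = 4 + 4 = 8)
b(I(2, m)) - 1828 = 8 - 1828 = -1820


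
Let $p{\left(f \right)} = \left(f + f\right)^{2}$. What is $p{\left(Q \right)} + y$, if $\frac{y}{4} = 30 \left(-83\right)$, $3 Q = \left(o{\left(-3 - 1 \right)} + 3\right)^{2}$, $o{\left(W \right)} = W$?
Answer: $- \frac{89636}{9} \approx -9959.6$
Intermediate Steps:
$Q = \frac{1}{3}$ ($Q = \frac{\left(\left(-3 - 1\right) + 3\right)^{2}}{3} = \frac{\left(-4 + 3\right)^{2}}{3} = \frac{\left(-1\right)^{2}}{3} = \frac{1}{3} \cdot 1 = \frac{1}{3} \approx 0.33333$)
$p{\left(f \right)} = 4 f^{2}$ ($p{\left(f \right)} = \left(2 f\right)^{2} = 4 f^{2}$)
$y = -9960$ ($y = 4 \cdot 30 \left(-83\right) = 4 \left(-2490\right) = -9960$)
$p{\left(Q \right)} + y = \frac{4}{9} - 9960 = - \frac{89636}{9}$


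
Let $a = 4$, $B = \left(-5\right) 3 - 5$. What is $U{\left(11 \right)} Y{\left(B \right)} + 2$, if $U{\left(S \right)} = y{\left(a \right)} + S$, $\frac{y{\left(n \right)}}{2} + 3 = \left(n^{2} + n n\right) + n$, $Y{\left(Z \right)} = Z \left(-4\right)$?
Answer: $6162$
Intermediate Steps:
$B = -20$ ($B = -15 - 5 = -20$)
$Y{\left(Z \right)} = - 4 Z$
$y{\left(n \right)} = -6 + 2 n + 4 n^{2}$ ($y{\left(n \right)} = -6 + 2 \left(\left(n^{2} + n n\right) + n\right) = -6 + 2 \left(\left(n^{2} + n^{2}\right) + n\right) = -6 + 2 \left(2 n^{2} + n\right) = -6 + 2 \left(n + 2 n^{2}\right) = -6 + \left(2 n + 4 n^{2}\right) = -6 + 2 n + 4 n^{2}$)
$U{\left(S \right)} = 66 + S$ ($U{\left(S \right)} = \left(-6 + 2 \cdot 4 + 4 \cdot 4^{2}\right) + S = \left(-6 + 8 + 4 \cdot 16\right) + S = \left(-6 + 8 + 64\right) + S = 66 + S$)
$U{\left(11 \right)} Y{\left(B \right)} + 2 = \left(66 + 11\right) \left(\left(-4\right) \left(-20\right)\right) + 2 = 77 \cdot 80 + 2 = 6160 + 2 = 6162$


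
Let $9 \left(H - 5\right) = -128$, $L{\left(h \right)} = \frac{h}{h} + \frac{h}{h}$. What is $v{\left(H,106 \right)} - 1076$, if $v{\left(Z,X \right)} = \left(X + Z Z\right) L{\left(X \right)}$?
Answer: $- \frac{56206}{81} \approx -693.9$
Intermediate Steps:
$L{\left(h \right)} = 2$ ($L{\left(h \right)} = 1 + 1 = 2$)
$H = - \frac{83}{9}$ ($H = 5 + \frac{1}{9} \left(-128\right) = 5 - \frac{128}{9} = - \frac{83}{9} \approx -9.2222$)
$v{\left(Z,X \right)} = 2 X + 2 Z^{2}$ ($v{\left(Z,X \right)} = \left(X + Z Z\right) 2 = \left(X + Z^{2}\right) 2 = 2 X + 2 Z^{2}$)
$v{\left(H,106 \right)} - 1076 = \left(2 \cdot 106 + 2 \left(- \frac{83}{9}\right)^{2}\right) - 1076 = \left(212 + 2 \cdot \frac{6889}{81}\right) - 1076 = \left(212 + \frac{13778}{81}\right) - 1076 = \frac{30950}{81} - 1076 = - \frac{56206}{81}$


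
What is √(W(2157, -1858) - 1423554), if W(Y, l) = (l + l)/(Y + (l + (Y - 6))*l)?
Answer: I*√418554717611683934/542237 ≈ 1193.1*I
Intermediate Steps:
W(Y, l) = 2*l/(Y + l*(-6 + Y + l)) (W(Y, l) = (2*l)/(Y + (l + (-6 + Y))*l) = (2*l)/(Y + (-6 + Y + l)*l) = (2*l)/(Y + l*(-6 + Y + l)) = 2*l/(Y + l*(-6 + Y + l)))
√(W(2157, -1858) - 1423554) = √(2*(-1858)/(2157 + (-1858)² - 6*(-1858) + 2157*(-1858)) - 1423554) = √(2*(-1858)/(2157 + 3452164 + 11148 - 4007706) - 1423554) = √(2*(-1858)/(-542237) - 1423554) = √(2*(-1858)*(-1/542237) - 1423554) = √(3716/542237 - 1423554) = √(-771903646582/542237) = I*√418554717611683934/542237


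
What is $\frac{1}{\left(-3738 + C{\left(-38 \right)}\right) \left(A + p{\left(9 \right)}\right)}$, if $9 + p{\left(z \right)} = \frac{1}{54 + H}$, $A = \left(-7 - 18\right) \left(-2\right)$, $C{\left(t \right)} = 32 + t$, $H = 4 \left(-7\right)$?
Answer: $- \frac{1}{153648} \approx -6.5084 \cdot 10^{-6}$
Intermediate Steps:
$H = -28$
$A = 50$ ($A = \left(-25\right) \left(-2\right) = 50$)
$p{\left(z \right)} = - \frac{233}{26}$ ($p{\left(z \right)} = -9 + \frac{1}{54 - 28} = -9 + \frac{1}{26} = - \frac{233}{26}$)
$\frac{1}{\left(-3738 + C{\left(-38 \right)}\right) \left(A + p{\left(9 \right)}\right)} = \frac{1}{\left(-3738 + \left(32 - 38\right)\right) \left(50 - \frac{233}{26}\right)} = \frac{1}{\left(-3738 - 6\right) \frac{1067}{26}} = \frac{1}{\left(-3744\right) \frac{1067}{26}} = \frac{1}{-153648} = - \frac{1}{153648}$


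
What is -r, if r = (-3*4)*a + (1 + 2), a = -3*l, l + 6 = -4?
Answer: 357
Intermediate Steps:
l = -10 (l = -6 - 4 = -10)
a = 30 (a = -3*(-10) = 30)
r = -357 (r = -3*4*30 + (1 + 2) = -12*30 + 3 = -360 + 3 = -357)
-r = -1*(-357) = 357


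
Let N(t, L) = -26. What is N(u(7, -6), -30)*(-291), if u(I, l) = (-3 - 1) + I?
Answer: 7566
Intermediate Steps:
u(I, l) = -4 + I
N(u(7, -6), -30)*(-291) = -26*(-291) = 7566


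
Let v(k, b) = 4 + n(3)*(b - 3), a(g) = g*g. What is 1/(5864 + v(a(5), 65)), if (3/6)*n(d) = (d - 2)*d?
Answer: 1/6240 ≈ 0.00016026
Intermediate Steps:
a(g) = g**2
n(d) = 2*d*(-2 + d) (n(d) = 2*((d - 2)*d) = 2*((-2 + d)*d) = 2*(d*(-2 + d)) = 2*d*(-2 + d))
v(k, b) = -14 + 6*b (v(k, b) = 4 + (2*3*(-2 + 3))*(b - 3) = 4 + (2*3*1)*(-3 + b) = 4 + 6*(-3 + b) = 4 + (-18 + 6*b) = -14 + 6*b)
1/(5864 + v(a(5), 65)) = 1/(5864 + (-14 + 6*65)) = 1/(5864 + (-14 + 390)) = 1/(5864 + 376) = 1/6240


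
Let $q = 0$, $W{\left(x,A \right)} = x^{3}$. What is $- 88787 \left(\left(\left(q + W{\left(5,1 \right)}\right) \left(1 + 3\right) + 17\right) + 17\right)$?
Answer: $-47412258$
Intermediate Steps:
$- 88787 \left(\left(\left(q + W{\left(5,1 \right)}\right) \left(1 + 3\right) + 17\right) + 17\right) = - 88787 \left(\left(\left(0 + 5^{3}\right) \left(1 + 3\right) + 17\right) + 17\right) = - 88787 \left(\left(\left(0 + 125\right) 4 + 17\right) + 17\right) = - 88787 \left(\left(125 \cdot 4 + 17\right) + 17\right) = - 88787 \left(\left(500 + 17\right) + 17\right) = - 88787 \left(517 + 17\right) = \left(-88787\right) 534 = -47412258$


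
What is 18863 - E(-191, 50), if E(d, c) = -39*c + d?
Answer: 21004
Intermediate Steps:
E(d, c) = d - 39*c
18863 - E(-191, 50) = 18863 - (-191 - 39*50) = 18863 - (-191 - 1950) = 18863 - 1*(-2141) = 18863 + 2141 = 21004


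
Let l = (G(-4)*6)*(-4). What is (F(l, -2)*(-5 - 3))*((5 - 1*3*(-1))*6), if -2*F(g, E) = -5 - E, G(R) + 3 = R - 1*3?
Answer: -576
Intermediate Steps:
G(R) = -6 + R (G(R) = -3 + (R - 1*3) = -3 + (R - 3) = -3 + (-3 + R) = -6 + R)
l = 240 (l = ((-6 - 4)*6)*(-4) = -10*6*(-4) = -60*(-4) = 240)
F(g, E) = 5/2 + E/2 (F(g, E) = -(-5 - E)/2 = 5/2 + E/2)
(F(l, -2)*(-5 - 3))*((5 - 1*3*(-1))*6) = ((5/2 + (½)*(-2))*(-5 - 3))*((5 - 1*3*(-1))*6) = ((5/2 - 1)*(-8))*((5 - 3*(-1))*6) = ((3/2)*(-8))*((5 + 3)*6) = -96*6 = -12*48 = -576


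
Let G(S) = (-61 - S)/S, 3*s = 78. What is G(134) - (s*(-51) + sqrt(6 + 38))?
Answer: 177489/134 - 2*sqrt(11) ≈ 1317.9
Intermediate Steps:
s = 26 (s = (1/3)*78 = 26)
G(S) = (-61 - S)/S
G(134) - (s*(-51) + sqrt(6 + 38)) = (-61 - 1*134)/134 - (26*(-51) + sqrt(6 + 38)) = (-61 - 134)/134 - (-1326 + sqrt(44)) = (1/134)*(-195) - (-1326 + 2*sqrt(11)) = -195/134 + (1326 - 2*sqrt(11)) = 177489/134 - 2*sqrt(11)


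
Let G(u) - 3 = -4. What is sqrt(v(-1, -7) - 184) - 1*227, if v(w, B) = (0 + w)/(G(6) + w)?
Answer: -227 + I*sqrt(734)/2 ≈ -227.0 + 13.546*I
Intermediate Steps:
G(u) = -1 (G(u) = 3 - 4 = -1)
v(w, B) = w/(-1 + w) (v(w, B) = (0 + w)/(-1 + w) = w/(-1 + w))
sqrt(v(-1, -7) - 184) - 1*227 = sqrt(-1/(-1 - 1) - 184) - 1*227 = sqrt(-1/(-2) - 184) - 227 = sqrt(-1*(-1/2) - 184) - 227 = sqrt(1/2 - 184) - 227 = sqrt(-367/2) - 227 = I*sqrt(734)/2 - 227 = -227 + I*sqrt(734)/2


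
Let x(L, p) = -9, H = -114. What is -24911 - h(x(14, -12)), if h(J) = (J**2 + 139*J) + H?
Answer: -23627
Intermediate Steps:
h(J) = -114 + J**2 + 139*J (h(J) = (J**2 + 139*J) - 114 = -114 + J**2 + 139*J)
-24911 - h(x(14, -12)) = -24911 - (-114 + (-9)**2 + 139*(-9)) = -24911 - (-114 + 81 - 1251) = -24911 - 1*(-1284) = -24911 + 1284 = -23627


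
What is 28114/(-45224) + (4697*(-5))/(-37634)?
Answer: 1010841/425490004 ≈ 0.0023757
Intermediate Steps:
28114/(-45224) + (4697*(-5))/(-37634) = 28114*(-1/45224) - 23485*(-1/37634) = -14057/22612 + 23485/37634 = 1010841/425490004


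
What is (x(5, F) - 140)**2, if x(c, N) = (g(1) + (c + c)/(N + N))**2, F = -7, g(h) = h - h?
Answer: 46717225/2401 ≈ 19457.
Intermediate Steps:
g(h) = 0
x(c, N) = c**2/N**2 (x(c, N) = (0 + (c + c)/(N + N))**2 = (0 + (2*c)/((2*N)))**2 = (0 + (2*c)*(1/(2*N)))**2 = (0 + c/N)**2 = (c/N)**2 = c**2/N**2)
(x(5, F) - 140)**2 = (5**2/(-7)**2 - 140)**2 = ((1/49)*25 - 140)**2 = (25/49 - 140)**2 = (-6835/49)**2 = 46717225/2401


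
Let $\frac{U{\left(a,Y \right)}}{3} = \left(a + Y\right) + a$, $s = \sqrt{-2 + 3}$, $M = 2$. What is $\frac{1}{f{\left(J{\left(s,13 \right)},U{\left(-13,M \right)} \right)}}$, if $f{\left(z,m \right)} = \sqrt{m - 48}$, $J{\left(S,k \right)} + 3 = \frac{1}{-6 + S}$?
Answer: $- \frac{i \sqrt{30}}{60} \approx - 0.091287 i$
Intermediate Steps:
$s = 1$ ($s = \sqrt{1} = 1$)
$U{\left(a,Y \right)} = 3 Y + 6 a$ ($U{\left(a,Y \right)} = 3 \left(\left(a + Y\right) + a\right) = 3 \left(\left(Y + a\right) + a\right) = 3 \left(Y + 2 a\right) = 3 Y + 6 a$)
$J{\left(S,k \right)} = -3 + \frac{1}{-6 + S}$
$f{\left(z,m \right)} = \sqrt{-48 + m}$
$\frac{1}{f{\left(J{\left(s,13 \right)},U{\left(-13,M \right)} \right)}} = \frac{1}{\sqrt{-48 + \left(3 \cdot 2 + 6 \left(-13\right)\right)}} = \frac{1}{\sqrt{-48 + \left(6 - 78\right)}} = \frac{1}{\sqrt{-48 - 72}} = \frac{1}{\sqrt{-120}} = \frac{1}{2 i \sqrt{30}} = - \frac{i \sqrt{30}}{60}$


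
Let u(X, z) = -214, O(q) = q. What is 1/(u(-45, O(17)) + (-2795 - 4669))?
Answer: -1/7678 ≈ -0.00013024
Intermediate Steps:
1/(u(-45, O(17)) + (-2795 - 4669)) = 1/(-214 + (-2795 - 4669)) = 1/(-214 - 7464) = 1/(-7678) = -1/7678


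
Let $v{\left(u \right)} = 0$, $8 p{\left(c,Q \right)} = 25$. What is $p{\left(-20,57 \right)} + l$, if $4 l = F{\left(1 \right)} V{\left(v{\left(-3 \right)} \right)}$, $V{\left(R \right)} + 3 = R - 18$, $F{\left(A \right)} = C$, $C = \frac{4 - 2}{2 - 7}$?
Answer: $\frac{209}{40} \approx 5.225$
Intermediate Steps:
$p{\left(c,Q \right)} = \frac{25}{8}$ ($p{\left(c,Q \right)} = \frac{1}{8} \cdot 25 = \frac{25}{8}$)
$C = - \frac{2}{5}$ ($C = \frac{2}{2 - 7} = \frac{2}{-5} = 2 \left(- \frac{1}{5}\right) = - \frac{2}{5} \approx -0.4$)
$F{\left(A \right)} = - \frac{2}{5}$
$V{\left(R \right)} = -21 + R$ ($V{\left(R \right)} = -3 + \left(R - 18\right) = -3 + \left(-18 + R\right) = -21 + R$)
$l = \frac{21}{10}$ ($l = \frac{\left(- \frac{2}{5}\right) \left(-21 + 0\right)}{4} = \frac{\left(- \frac{2}{5}\right) \left(-21\right)}{4} = \frac{1}{4} \cdot \frac{42}{5} = \frac{21}{10} \approx 2.1$)
$p{\left(-20,57 \right)} + l = \frac{25}{8} + \frac{21}{10} = \frac{209}{40}$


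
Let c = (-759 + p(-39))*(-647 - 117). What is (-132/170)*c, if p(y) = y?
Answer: -40238352/85 ≈ -4.7339e+5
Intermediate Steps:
c = 609672 (c = (-759 - 39)*(-647 - 117) = -798*(-764) = 609672)
(-132/170)*c = -132/170*609672 = -132*1/170*609672 = -66/85*609672 = -40238352/85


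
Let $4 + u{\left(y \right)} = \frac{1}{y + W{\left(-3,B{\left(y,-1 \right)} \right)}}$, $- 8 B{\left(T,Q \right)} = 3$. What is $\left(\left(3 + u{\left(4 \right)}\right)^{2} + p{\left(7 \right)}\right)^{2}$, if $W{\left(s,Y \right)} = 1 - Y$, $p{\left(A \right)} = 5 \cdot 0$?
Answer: $\frac{1500625}{3418801} \approx 0.43893$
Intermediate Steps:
$p{\left(A \right)} = 0$
$B{\left(T,Q \right)} = - \frac{3}{8}$ ($B{\left(T,Q \right)} = \left(- \frac{1}{8}\right) 3 = - \frac{3}{8}$)
$u{\left(y \right)} = -4 + \frac{1}{\frac{11}{8} + y}$ ($u{\left(y \right)} = -4 + \frac{1}{y + \left(1 - - \frac{3}{8}\right)} = -4 + \frac{1}{y + \left(1 + \frac{3}{8}\right)} = -4 + \frac{1}{y + \frac{11}{8}} = -4 + \frac{1}{\frac{11}{8} + y}$)
$\left(\left(3 + u{\left(4 \right)}\right)^{2} + p{\left(7 \right)}\right)^{2} = \left(\left(3 + \frac{4 \left(-9 - 32\right)}{11 + 8 \cdot 4}\right)^{2} + 0\right)^{2} = \left(\left(3 + \frac{4 \left(-9 - 32\right)}{11 + 32}\right)^{2} + 0\right)^{2} = \left(\left(3 + 4 \cdot \frac{1}{43} \left(-41\right)\right)^{2} + 0\right)^{2} = \left(\left(3 - \frac{164}{43}\right)^{2} + 0\right)^{2} = \left(\left(- \frac{35}{43}\right)^{2} + 0\right)^{2} = \left(\frac{1225}{1849} + 0\right)^{2} = \left(\frac{1225}{1849}\right)^{2} = \frac{1500625}{3418801}$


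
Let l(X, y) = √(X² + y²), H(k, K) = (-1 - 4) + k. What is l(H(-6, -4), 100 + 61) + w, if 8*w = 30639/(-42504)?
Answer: -1459/16192 + √26042 ≈ 161.29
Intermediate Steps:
H(k, K) = -5 + k
w = -1459/16192 (w = (30639/(-42504))/8 = (30639*(-1/42504))/8 = (⅛)*(-1459/2024) = -1459/16192 ≈ -0.090106)
l(H(-6, -4), 100 + 61) + w = √((-5 - 6)² + (100 + 61)²) - 1459/16192 = √((-11)² + 161²) - 1459/16192 = √(121 + 25921) - 1459/16192 = √26042 - 1459/16192 = -1459/16192 + √26042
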